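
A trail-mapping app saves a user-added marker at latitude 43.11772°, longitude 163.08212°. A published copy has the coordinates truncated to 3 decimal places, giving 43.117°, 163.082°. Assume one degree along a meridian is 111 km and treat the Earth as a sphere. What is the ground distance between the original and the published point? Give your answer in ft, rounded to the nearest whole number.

264 ft

The latitude changed by +0.00072° and the longitude by +0.00012°.
N–S: 0.00072° × 111000 m/° = 79.92 m.
E–W at 43.117°: 0.00012° × 111000 × cos 43.117° = 0.00012 × 111000 × 0.7300 ≈ 9.72306 m.
Distance: √(79.92² + 9.72306²) ≈ 80.5093 m.
In feet: 80.5093 m ÷ 0.3048 ≈ 264.14 ft.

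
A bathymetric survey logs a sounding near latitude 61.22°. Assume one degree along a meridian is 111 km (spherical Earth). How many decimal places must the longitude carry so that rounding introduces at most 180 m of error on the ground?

3 decimal places

At 61.22° one degree of longitude covers 111000 × cos 61.22° ≈ 111000 × 0.4814 ≈ 53440.7 m.
Rounding to N decimal places gives at most 0.5 × 10⁻ᴺ degrees of error, i.e. 0.5 × 10⁻ᴺ × 53440.7 m.
Need 0.5 × 53440.7 × 10⁻ᴺ ≤ 180 → 10⁻ᴺ ≤ 6.736e-03, so N ≥ 2.17.
N = 2 would give 267 m (too coarse); N = 3 gives 26.7 m ≤ 180 m.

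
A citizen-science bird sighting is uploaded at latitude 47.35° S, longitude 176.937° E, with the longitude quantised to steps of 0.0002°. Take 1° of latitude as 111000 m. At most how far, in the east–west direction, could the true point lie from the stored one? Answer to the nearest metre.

With a 0.0002° grid the true value lies within half a step, ±0.0002°/2 = ±0.0001°, of the stored one.
One degree of longitude at 47.35° is 111000 × cos 47.35° ≈ 111000 × 0.6775 = 75204.5 m.
So at most 0.0001° × 75204.5 ≈ 7.52045 m east–west.

8 metres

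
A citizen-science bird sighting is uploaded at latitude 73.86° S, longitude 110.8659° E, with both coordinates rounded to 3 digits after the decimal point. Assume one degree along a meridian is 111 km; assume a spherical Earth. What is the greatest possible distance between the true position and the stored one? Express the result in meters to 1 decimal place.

57.6 meters

Rounding to 3 decimal places leaves each coordinate within ±0.0005° of the true value.
N–S: 0.0005° × 111000 m/° = 55.5 m.
E–W at 73.86°: 0.0005° × 111000 × cos 73.86° = 0.0005 × 111000 × 0.2780 ≈ 15.4282 m.
Worst case both components are at the extreme and orthogonal: √(55.5² + 15.4282²) ≈ 57.6045 m.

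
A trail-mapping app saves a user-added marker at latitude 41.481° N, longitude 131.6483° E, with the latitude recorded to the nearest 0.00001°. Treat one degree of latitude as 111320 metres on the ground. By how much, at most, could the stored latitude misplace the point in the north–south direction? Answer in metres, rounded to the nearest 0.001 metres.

0.557 metres

Rounding to 5 decimal places leaves the latitude within ±5e-06° of the true value.
So the N–S error is at most 5e-06 × 111320 = 0.5566 m.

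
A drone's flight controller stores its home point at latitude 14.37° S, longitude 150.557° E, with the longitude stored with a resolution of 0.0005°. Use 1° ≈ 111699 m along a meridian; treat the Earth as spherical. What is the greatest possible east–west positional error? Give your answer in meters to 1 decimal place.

With a 0.0005° grid the true value lies within half a step, ±0.0005°/2 = ±0.00025°, of the stored one.
At latitude 14.37° a degree of longitude spans 111699 m × cos 14.37° = 111699 × 0.9687 ≈ 108204 m.
East–west error: 0.00025° × 108204 m/° ≈ 27.0511 m.

27.1 meters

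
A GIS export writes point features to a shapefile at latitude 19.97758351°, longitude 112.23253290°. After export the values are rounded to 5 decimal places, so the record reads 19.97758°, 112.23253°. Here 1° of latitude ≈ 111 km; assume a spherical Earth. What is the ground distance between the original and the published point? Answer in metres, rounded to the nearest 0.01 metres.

0.49 metres

Δlat = 19.97758351 − 19.97758 = +0.00000351°; Δlon = 112.23253290 − 112.23253 = +0.00000290°.
North–south shift: 0.00000351 × 111000 = 0.38961 m.
E–W at 19.9776°: 0.00000290° × 111000 × cos 19.9776° = 0.00000290 × 111000 × 0.9398 ≈ 0.30253 m.
Hypotenuse of the two orthogonal shifts: √(0.38961² + 0.30253²) = 0.493275 m.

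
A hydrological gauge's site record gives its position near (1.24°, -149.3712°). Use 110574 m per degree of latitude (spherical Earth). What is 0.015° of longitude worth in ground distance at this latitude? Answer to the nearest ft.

At 1.24° a degree of longitude is 110574 × cos 1.24° ≈ 110548 m, so 0.015° corresponds to 1658.22 m.
Converting: 1658.22 m × 3.2808 ft/m ≈ 5440.4 ft.

5440 ft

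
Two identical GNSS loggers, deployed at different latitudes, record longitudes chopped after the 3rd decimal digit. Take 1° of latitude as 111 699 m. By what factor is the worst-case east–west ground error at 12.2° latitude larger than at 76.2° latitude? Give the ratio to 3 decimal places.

4.098

Truncating at 3 decimal places can drop up to a full unit in the last place, so the longitude may be off by as much as 0.001°.
At 12.2°: 0.001° × 111699 × cos 12.2° = 0.001 × 111699 × 0.9774 ≈ 109.18 m.
At 76.2°: 0.001° × 111699 × cos 76.2° = 0.001 × 111699 × 0.2385 ≈ 26.644 m.
Ratio: 109.18 / 26.644 = cos 12.2° / cos 76.2° ≈ 4.0976.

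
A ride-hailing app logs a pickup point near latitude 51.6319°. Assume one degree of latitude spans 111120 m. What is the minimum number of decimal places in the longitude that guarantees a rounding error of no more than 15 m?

4 decimal places

At 51.6319° one degree of longitude covers 111120 × cos 51.6319° ≈ 111120 × 0.6207 ≈ 68973.4 m.
N decimal places → at most half a unit in the last place, 0.5 × 10⁻ᴺ° = 68973.4/2 × 10⁻ᴺ m.
Setting 34486.7 × 10⁻ᴺ ≤ 15 gives 10ᴺ ≥ 2299, i.e. N ≥ 3.36.
At 3 places the error can reach 34.5 m, but 4 places keeps it to 3.45 m.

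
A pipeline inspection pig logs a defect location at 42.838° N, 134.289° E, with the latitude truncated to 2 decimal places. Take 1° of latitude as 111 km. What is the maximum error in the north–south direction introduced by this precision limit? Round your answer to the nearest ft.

Truncating at 2 decimal places can drop up to a full unit in the last place, so the latitude may be off by as much as 0.01°.
North–south distance: 0.01° × 111000 m/° = 1110 m.
Converting: 1110 m × 3.2808 ft/m ≈ 3641.7 ft.

3642 ft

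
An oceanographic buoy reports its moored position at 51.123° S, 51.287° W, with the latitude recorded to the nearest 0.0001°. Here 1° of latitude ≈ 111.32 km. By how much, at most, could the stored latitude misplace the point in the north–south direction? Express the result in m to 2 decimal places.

Rounding to 4 decimal places leaves the latitude within ±5e-05° of the true value.
Along the meridian that is 5e-05° × 111320 m/° = 5.566 m.

5.57 m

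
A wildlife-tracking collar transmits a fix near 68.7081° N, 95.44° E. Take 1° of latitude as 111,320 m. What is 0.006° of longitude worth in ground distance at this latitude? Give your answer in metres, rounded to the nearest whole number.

243 metres

One degree of longitude here spans 111320 × cos 68.7081° = 111320 × 0.3631 ≈ 40422.5 m; 0.006° of that is 242.535 m.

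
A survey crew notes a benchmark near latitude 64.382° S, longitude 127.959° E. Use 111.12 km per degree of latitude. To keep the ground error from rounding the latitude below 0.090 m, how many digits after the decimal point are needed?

6

One degree of latitude covers 111120 m.
Rounding to N decimal places gives at most 0.5 × 10⁻ᴺ degrees of error, i.e. 0.5 × 10⁻ᴺ × 111120 m.
Need 0.5 × 111120 × 10⁻ᴺ ≤ 0.090 → 10⁻ᴺ ≤ 1.620e-06, so N ≥ 5.79.
At 5 places the error can reach 0.556 m, but 6 places keeps it to 0.0556 m.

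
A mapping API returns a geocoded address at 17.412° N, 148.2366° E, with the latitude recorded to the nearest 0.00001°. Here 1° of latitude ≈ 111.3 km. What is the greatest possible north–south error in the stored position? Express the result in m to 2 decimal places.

0.56 m

Rounding to 5 decimal places leaves the latitude within ±5e-06° of the true value.
Along the meridian that is 5e-06° × 111300 m/° = 0.5565 m.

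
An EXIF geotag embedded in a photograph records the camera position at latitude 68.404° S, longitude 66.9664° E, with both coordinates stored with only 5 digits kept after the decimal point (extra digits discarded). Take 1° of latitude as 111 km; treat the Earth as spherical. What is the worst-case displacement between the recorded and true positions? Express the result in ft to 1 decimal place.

3.9 ft

Truncating at 5 decimal places can drop up to a full unit in the last place, so each coordinate may be off by as much as 1e-05°.
N–S: 1e-05° × 111000 m/° = 1.11 m.
Longitude error → 1e-05 × 111000 × cos 68.404° = 1e-05 × 111000 × 0.3681 ≈ 0.408546 m.
Worst case both components are at the extreme and orthogonal: √(1.11² + 0.408546²) ≈ 1.1828 m.
In feet: 1.1828 m ÷ 0.3048 ≈ 3.8806 ft.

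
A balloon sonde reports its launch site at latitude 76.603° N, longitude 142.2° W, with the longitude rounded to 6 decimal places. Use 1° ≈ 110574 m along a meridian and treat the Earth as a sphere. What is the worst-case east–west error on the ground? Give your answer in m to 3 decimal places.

0.013 m

Rounding to 6 decimal places leaves the longitude within ±5e-07° of the true value.
One degree of longitude at 76.603° is 110574 × cos 76.603° ≈ 110574 × 0.2317 = 25619.7 m.
East–west error: 5e-07° × 25619.7 m/° ≈ 0.0128098 m.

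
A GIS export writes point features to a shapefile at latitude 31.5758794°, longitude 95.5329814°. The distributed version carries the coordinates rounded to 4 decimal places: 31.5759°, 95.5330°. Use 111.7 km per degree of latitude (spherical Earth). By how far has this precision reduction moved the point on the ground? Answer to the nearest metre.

3 metres

Δlat = 31.5758794 − 31.5759 = -0.0000206°; Δlon = 95.5329814 − 95.5330 = -0.0000186°.
N–S: -0.0000206° × 111700 m/° = -2.30102 m.
East–west at this latitude: -0.0000186° × 111700 × cos 31.5759° ≈ -0.0000186 × 95162.5 = -1.77002 m.
Combined displacement = (2.30102² + 1.77002²)^½ ≈ 2.90305 m.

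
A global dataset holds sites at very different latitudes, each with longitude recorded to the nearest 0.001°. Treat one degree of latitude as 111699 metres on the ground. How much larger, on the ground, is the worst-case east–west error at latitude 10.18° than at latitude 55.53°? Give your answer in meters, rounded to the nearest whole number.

Rounding to 3 decimal places leaves the longitude within ±0.0005° of the true value.
At 10.18°: 0.0005° × 111699 × cos 10.18° = 0.0005 × 111699 × 0.9843 ≈ 54.97 m.
At 55.53°: 0.0005° × 111699 × cos 55.53° = 0.0005 × 111699 × 0.5660 ≈ 31.609 m.
So the lower-latitude error exceeds the higher by 54.97 − 31.609 = 23.361 m.

23 meters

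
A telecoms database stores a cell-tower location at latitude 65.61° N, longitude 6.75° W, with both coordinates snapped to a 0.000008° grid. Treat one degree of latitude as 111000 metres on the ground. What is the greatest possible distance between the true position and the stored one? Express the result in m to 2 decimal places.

0.48 m

With a 0.000008° grid the true value lies within half a step, ±0.000008°/2 = ±4e-06°, of the stored one.
N–S: 4e-06° × 111000 m/° = 0.444 m.
E–W at 65.61°: 4e-06° × 111000 × cos 65.61° = 4e-06 × 111000 × 0.4129 ≈ 0.183348 m.
The two errors are perpendicular, so the maximum displacement is √(0.444² + 0.183348²) ≈ 0.480367 m.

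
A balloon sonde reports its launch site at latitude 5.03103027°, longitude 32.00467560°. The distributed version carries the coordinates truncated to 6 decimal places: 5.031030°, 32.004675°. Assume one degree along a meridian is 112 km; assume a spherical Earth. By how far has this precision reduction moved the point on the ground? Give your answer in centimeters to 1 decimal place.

7.3 centimeters

Δlat = 5.03103027 − 5.031030 = +0.00000027°; Δlon = 32.00467560 − 32.004675 = +0.00000060°.
N–S: 0.00000027° × 112000 m/° = 0.03024 m.
E–W at 5.03103°: 0.00000060° × 112000 × cos 5.03103° = 0.00000060 × 112000 × 0.9961 ≈ 0.0669411 m.
Combined displacement = (0.03024² + 0.0669411²)^½ ≈ 0.0734545 m.
That is 0.0734545 m = 7.3455 cm.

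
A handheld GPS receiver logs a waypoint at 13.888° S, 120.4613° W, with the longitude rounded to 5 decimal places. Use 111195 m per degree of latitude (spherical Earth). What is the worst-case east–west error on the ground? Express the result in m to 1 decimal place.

Rounding to 5 decimal places leaves the longitude within ±5e-06° of the true value.
At latitude 13.888° a degree of longitude spans 111195 m × cos 13.888° = 111195 × 0.9708 ≈ 107944 m.
So at most 5e-06° × 107944 ≈ 0.539722 m east–west.

0.5 m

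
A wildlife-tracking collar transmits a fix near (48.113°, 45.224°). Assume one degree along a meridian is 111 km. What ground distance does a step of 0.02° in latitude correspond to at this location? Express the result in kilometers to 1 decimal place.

2.2 kilometers

0.02° × 111000 m/° = 2220 m.
That is 2220 m = 2.22 km.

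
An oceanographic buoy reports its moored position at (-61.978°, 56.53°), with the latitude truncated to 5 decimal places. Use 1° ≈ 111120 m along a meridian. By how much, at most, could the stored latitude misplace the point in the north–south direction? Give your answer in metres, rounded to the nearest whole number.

1 metres

Truncating at 5 decimal places can drop up to a full unit in the last place, so the latitude may be off by as much as 1e-05°.
So the N–S error is at most 1e-05 × 111120 = 1.1112 m.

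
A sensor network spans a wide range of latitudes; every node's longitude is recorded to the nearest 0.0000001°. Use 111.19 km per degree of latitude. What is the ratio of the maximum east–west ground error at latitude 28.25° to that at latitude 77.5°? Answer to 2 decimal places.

Rounding to 7 decimal places leaves the longitude within ±5e-08° of the true value.
Error at 28.25° = 5e-08° × 111190 × cos 28.25° ≈ 0.0055595 × 0.8809 = 0.0048973 m.
Error at 77.5° = 5e-08° × 111190 × cos 77.5° ≈ 0.0055595 × 0.2164 = 0.0012033 m.
The ratio reduces to cos 28.25° / cos 77.5° = 0.8809/0.2164 ≈ 4.0699.

4.07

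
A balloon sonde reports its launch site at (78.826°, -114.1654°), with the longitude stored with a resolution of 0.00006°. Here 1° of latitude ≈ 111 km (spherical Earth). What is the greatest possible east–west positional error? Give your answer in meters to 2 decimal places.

0.65 meters

With a 0.00006° grid the true value lies within half a step, ±0.00006°/2 = ±3e-05°, of the stored one.
One degree of longitude at 78.826° is 111000 × cos 78.826° ≈ 111000 × 0.1938 = 21510.6 m.
So at most 3e-05° × 21510.6 ≈ 0.645318 m east–west.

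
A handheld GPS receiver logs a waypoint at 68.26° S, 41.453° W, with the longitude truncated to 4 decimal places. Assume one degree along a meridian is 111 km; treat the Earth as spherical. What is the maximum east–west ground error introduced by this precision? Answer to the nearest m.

Truncating at 4 decimal places can drop up to a full unit in the last place, so the longitude may be off by as much as 0.0001°.
Parallels shrink by cos φ, so at 68.26° a degree of longitude is 111000 × 0.3704 ≈ 41113.9 m.
Maximum E–W displacement: 0.0001 × 41113.9 = 4.11139 m.

4 m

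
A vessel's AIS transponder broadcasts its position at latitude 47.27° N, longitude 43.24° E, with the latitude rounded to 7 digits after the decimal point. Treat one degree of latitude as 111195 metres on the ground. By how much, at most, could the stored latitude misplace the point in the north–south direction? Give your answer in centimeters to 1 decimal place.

0.6 centimeters

Rounding to 7 decimal places leaves the latitude within ±5e-08° of the true value.
North–south distance: 5e-08° × 111195 m/° = 0.00555975 m.
That is 0.00555975 m = 0.55597 cm.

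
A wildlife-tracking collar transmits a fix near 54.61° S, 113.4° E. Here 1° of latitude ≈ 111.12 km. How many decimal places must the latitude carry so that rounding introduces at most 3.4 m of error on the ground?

One degree of latitude covers 111120 m.
N decimal places → at most half a unit in the last place, 0.5 × 10⁻ᴺ° = 111120/2 × 10⁻ᴺ m.
Need 0.5 × 111120 × 10⁻ᴺ ≤ 3.4 → 10⁻ᴺ ≤ 6.120e-05, so N ≥ 4.21.
So 5 decimal places suffice (0.556 m); 4 would allow up to 5.56 m.

5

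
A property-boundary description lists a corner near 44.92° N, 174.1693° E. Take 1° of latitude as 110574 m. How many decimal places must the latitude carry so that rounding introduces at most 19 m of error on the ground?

One degree of latitude covers 110574 m.
Rounding to N decimal places gives at most 0.5 × 10⁻ᴺ degrees of error, i.e. 0.5 × 10⁻ᴺ × 110574 m.
Need 0.5 × 110574 × 10⁻ᴺ ≤ 19 → 10⁻ᴺ ≤ 3.437e-04, so N ≥ 3.46.
N = 3 would give 55.3 m (too coarse); N = 4 gives 5.53 m ≤ 19 m.

4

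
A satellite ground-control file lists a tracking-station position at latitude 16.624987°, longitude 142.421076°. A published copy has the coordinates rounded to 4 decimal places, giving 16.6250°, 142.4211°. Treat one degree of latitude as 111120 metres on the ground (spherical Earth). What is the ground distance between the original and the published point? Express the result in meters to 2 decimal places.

2.94 meters

Δlat = 16.624987 − 16.6250 = -0.000013°; Δlon = 142.421076 − 142.4211 = -0.000024°.
N–S: -0.000013° × 111120 m/° = -1.44456 m.
East–west at this latitude: -0.000024° × 111120 × cos 16.625° ≈ -0.000024 × 106475 = -2.5554 m.
Hypotenuse of the two orthogonal shifts: √(1.44456² + 2.5554²) = 2.93544 m.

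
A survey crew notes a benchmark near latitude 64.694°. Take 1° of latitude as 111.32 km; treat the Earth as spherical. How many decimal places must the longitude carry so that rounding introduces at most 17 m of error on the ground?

4

At 64.694° one degree of longitude covers 111320 × cos 64.694° ≈ 111320 × 0.4275 ≈ 47584 m.
N decimal places → at most half a unit in the last place, 0.5 × 10⁻ᴺ° = 47584/2 × 10⁻ᴺ m.
Need 0.5 × 47584 × 10⁻ᴺ ≤ 17 → 10⁻ᴺ ≤ 7.145e-04, so N ≥ 3.15.
At 3 places the error can reach 23.8 m, but 4 places keeps it to 2.38 m.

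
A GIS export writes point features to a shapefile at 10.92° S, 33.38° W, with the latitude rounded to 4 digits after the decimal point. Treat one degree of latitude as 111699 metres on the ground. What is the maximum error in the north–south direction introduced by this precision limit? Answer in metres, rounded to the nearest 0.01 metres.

5.58 metres

Rounding to 4 decimal places leaves the latitude within ±5e-05° of the true value.
So the N–S error is at most 5e-05 × 111699 = 5.58495 m.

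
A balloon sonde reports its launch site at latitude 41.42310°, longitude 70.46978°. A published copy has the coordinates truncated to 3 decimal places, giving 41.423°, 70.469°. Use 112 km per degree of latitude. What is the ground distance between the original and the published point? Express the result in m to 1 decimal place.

66.5 m

Δlat = 41.42310 − 41.423 = +0.00010°; Δlon = 70.46978 − 70.469 = +0.00078°.
N–S: 0.00010° × 112000 m/° = 11.2 m.
E–W at 41.423°: 0.00078° × 112000 × cos 41.423° = 0.00078 × 112000 × 0.7498 ≈ 65.5065 m.
Distance: √(11.2² + 65.5065²) ≈ 66.4571 m.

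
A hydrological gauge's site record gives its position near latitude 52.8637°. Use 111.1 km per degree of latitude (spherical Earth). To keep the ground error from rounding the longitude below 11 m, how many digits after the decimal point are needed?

4 decimal places

At 52.8637° one degree of longitude covers 111100 × cos 52.8637° ≈ 111100 × 0.6037 ≈ 67072.5 m.
With N decimal places the half-ulp bound is 0.5·10⁻ᴺ°, or 0.5·10⁻ᴺ × 67072.5 m on the ground.
Need 0.5 × 67072.5 × 10⁻ᴺ ≤ 11 → 10⁻ᴺ ≤ 3.280e-04, so N ≥ 3.48.
N = 3 would give 33.5 m (too coarse); N = 4 gives 3.35 m ≤ 11 m.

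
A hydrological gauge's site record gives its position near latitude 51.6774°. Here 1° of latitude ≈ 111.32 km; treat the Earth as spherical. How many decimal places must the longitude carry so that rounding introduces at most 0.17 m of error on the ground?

At 51.6774° one degree of longitude covers 111320 × cos 51.6774° ≈ 111320 × 0.6201 ≈ 69028.3 m.
Rounding to N decimal places gives at most 0.5 × 10⁻ᴺ degrees of error, i.e. 0.5 × 10⁻ᴺ × 69028.3 m.
Need 0.5 × 69028.3 × 10⁻ᴺ ≤ 0.17 → 10⁻ᴺ ≤ 4.926e-06, so N ≥ 5.31.
N = 5 would give 0.345 m (too coarse); N = 6 gives 0.0345 m ≤ 0.17 m.

6 decimal places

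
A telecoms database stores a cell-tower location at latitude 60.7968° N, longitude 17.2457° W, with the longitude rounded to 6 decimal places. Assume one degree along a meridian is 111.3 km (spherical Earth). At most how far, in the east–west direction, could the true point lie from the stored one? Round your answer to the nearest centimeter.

Rounding to 6 decimal places leaves the longitude within ±5e-07° of the true value.
One degree of longitude at 60.7968° is 111300 × cos 60.7968° ≈ 111300 × 0.4879 = 54304.2 m.
So at most 5e-07° × 54304.2 ≈ 0.0271521 m east–west.
That is 0.0271521 m = 2.7152 cm.

3 centimeters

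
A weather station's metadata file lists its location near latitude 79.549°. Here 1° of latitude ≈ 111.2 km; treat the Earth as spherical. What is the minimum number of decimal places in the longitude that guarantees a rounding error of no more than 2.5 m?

At 79.549° one degree of longitude covers 111200 × cos 79.549° ≈ 111200 × 0.1814 ≈ 20171.1 m.
N decimal places → at most half a unit in the last place, 0.5 × 10⁻ᴺ° = 20171.1/2 × 10⁻ᴺ m.
Setting 10085.5 × 10⁻ᴺ ≤ 2.5 gives 10ᴺ ≥ 4034, i.e. N ≥ 3.61.
At 3 places the error can reach 10.1 m, but 4 places keeps it to 1.01 m.

4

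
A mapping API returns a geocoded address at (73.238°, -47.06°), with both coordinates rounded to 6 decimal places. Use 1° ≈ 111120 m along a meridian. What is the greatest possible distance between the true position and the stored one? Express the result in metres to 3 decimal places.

0.058 metres

Rounding to 6 decimal places leaves each coordinate within ±5e-07° of the true value.
N–S: 5e-07° × 111120 m/° = 0.05556 m.
Longitude error → 5e-07 × 111120 × cos 73.238° = 5e-07 × 111120 × 0.2884 ≈ 0.0160233 m.
Worst case both components are at the extreme and orthogonal: √(0.05556² + 0.0160233²) ≈ 0.0578244 m.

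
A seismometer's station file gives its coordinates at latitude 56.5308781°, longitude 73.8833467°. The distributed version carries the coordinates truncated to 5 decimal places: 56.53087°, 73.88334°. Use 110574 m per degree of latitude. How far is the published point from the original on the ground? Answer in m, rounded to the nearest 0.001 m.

0.984 m

The latitude changed by +0.0000081° and the longitude by +0.0000067°.
N–S: 0.0000081° × 110574 m/° = 0.895649 m.
East–west at this latitude: 0.0000067° × 110574 × cos 56.5309° ≈ 0.0000067 × 60980.2 = 0.408567 m.
Hypotenuse of the two orthogonal shifts: √(0.895649² + 0.408567²) = 0.984436 m.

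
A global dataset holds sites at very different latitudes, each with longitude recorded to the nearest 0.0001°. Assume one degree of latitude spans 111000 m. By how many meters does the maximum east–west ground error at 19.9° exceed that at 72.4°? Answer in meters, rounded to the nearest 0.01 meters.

Rounding to 4 decimal places leaves the longitude within ±5e-05° of the true value.
At 19.9°: 5e-05° × 111000 × cos 19.9° = 5e-05 × 111000 × 0.9403 ≈ 5.2186 m.
At 72.4°: 5e-05° × 111000 × cos 72.4° = 5e-05 × 111000 × 0.3024 ≈ 1.6782 m.
So the lower-latitude error exceeds the higher by 5.2186 − 1.6782 = 3.5404 m.

3.54 meters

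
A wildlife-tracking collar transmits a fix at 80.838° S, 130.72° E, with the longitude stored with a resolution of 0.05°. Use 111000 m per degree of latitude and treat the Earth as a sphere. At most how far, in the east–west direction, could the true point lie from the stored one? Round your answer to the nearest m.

With a 0.05° grid the true value lies within half a step, ±0.05°/2 = ±0.025°, of the stored one.
At latitude 80.838° a degree of longitude spans 111000 m × cos 80.838° = 111000 × 0.1592 ≈ 17674.1 m.
So at most 0.025° × 17674.1 ≈ 441.853 m east–west.

442 m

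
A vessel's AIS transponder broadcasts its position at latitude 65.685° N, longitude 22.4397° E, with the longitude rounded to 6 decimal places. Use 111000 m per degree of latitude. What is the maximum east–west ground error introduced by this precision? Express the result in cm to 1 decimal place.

2.3 cm

Rounding to 6 decimal places leaves the longitude within ±5e-07° of the true value.
One degree of longitude at 65.685° is 111000 × cos 65.685° ≈ 111000 × 0.4118 = 45704.6 m.
So at most 5e-07° × 45704.6 ≈ 0.0228523 m east–west.
That is 0.0228523 m = 2.2852 cm.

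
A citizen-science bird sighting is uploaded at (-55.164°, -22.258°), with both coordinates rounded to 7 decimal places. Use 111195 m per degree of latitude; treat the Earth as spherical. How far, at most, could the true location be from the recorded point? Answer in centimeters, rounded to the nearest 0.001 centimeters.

0.640 centimeters

Rounding to 7 decimal places leaves each coordinate within ±5e-08° of the true value.
N–S: 5e-08° × 111195 m/° = 0.00555975 m.
E–W at 55.164°: 5e-08° × 111195 × cos 55.164° = 5e-08 × 111195 × 0.5712 ≈ 0.00317589 m.
Combining orthogonally: (0.00555975² + 0.00317589²)^½ ≈ 0.0064029 m.
That is 0.0064029 m = 0.64029 cm.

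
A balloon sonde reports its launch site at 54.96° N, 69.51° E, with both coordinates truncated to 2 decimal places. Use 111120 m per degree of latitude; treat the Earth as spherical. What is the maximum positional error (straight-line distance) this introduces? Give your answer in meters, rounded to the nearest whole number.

1281 meters

Truncating at 2 decimal places can drop up to a full unit in the last place, so each coordinate may be off by as much as 0.01°.
North–south component: 0.01° × 111120 = 1111.2 m.
E–W at 54.96°: 0.01° × 111120 × cos 54.96° = 0.01 × 111120 × 0.5741 ≈ 637.993 m.
Worst case both components are at the extreme and orthogonal: √(1111.2² + 637.993²) ≈ 1281.33 m.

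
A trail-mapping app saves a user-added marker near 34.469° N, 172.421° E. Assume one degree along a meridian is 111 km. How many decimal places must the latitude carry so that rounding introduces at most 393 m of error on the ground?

3 decimal places

One degree of latitude covers 111000 m.
Rounding to N decimal places gives at most 0.5 × 10⁻ᴺ degrees of error, i.e. 0.5 × 10⁻ᴺ × 111000 m.
Need 0.5 × 111000 × 10⁻ᴺ ≤ 393 → 10⁻ᴺ ≤ 7.081e-03, so N ≥ 2.15.
So 3 decimal places suffice (55.5 m); 2 would allow up to 555 m.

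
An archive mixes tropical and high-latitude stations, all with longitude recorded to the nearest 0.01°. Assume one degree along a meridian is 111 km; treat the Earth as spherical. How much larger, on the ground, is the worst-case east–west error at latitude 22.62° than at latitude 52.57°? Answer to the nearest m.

Rounding to 2 decimal places leaves the longitude within ±0.005° of the true value.
At 22.62°: 0.005° × 111000 × cos 22.62° = 0.005 × 111000 × 0.9231 ≈ 512.31 m.
At 52.57°: 0.005° × 111000 × cos 52.57° = 0.005 × 111000 × 0.6078 ≈ 337.32 m.
So the lower-latitude error exceeds the higher by 512.31 − 337.32 = 174.98 m.

175 m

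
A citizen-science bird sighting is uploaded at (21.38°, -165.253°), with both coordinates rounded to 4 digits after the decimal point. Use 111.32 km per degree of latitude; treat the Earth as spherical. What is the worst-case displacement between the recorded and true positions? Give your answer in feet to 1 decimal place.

25.0 feet

Rounding to 4 decimal places leaves each coordinate within ±5e-05° of the true value.
North–south component: 5e-05° × 111320 = 5.566 m.
East–west component at 21.38°: 5e-05° × 111320 × cos 21.38° ≈ 5e-05 × 103659 ≈ 5.18297 m.
Combining orthogonally: (5.566² + 5.18297²)^½ ≈ 7.60549 m.
In feet: 7.60549 m ÷ 0.3048 ≈ 24.952 ft.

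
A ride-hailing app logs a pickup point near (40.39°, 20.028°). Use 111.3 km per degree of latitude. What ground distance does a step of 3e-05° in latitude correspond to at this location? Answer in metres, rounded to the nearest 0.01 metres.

3e-05° × 111300 m/° = 3.339 m.

3.34 metres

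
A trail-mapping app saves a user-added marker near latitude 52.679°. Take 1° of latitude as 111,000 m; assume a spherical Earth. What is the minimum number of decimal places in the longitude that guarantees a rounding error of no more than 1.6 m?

At 52.679° one degree of longitude covers 111000 × cos 52.679° ≈ 111000 × 0.6063 ≈ 67297.1 m.
With N decimal places the half-ulp bound is 0.5·10⁻ᴺ°, or 0.5·10⁻ᴺ × 67297.1 m on the ground.
Need 0.5 × 67297.1 × 10⁻ᴺ ≤ 1.6 → 10⁻ᴺ ≤ 4.755e-05, so N ≥ 4.32.
So 5 decimal places suffice (0.336 m); 4 would allow up to 3.36 m.

5 decimal places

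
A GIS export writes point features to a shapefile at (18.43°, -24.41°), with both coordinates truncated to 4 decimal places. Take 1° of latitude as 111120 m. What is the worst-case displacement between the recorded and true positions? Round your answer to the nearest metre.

15 metres

Truncating at 4 decimal places can drop up to a full unit in the last place, so each coordinate may be off by as much as 0.0001°.
North–south component: 0.0001° × 111120 = 11.112 m.
East–west component at 18.43°: 0.0001° × 111120 × cos 18.43° ≈ 0.0001 × 105421 ≈ 10.5421 m.
Worst case both components are at the extreme and orthogonal: √(11.112² + 10.5421²) ≈ 15.317 m.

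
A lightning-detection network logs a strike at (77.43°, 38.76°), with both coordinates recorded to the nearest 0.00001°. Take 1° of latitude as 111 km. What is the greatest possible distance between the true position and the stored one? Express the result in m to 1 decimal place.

0.6 m

Rounding to 5 decimal places leaves each coordinate within ±5e-06° of the true value.
North–south component: 5e-06° × 111000 = 0.555 m.
Longitude error → 5e-06 × 111000 × cos 77.43° = 5e-06 × 111000 × 0.2176 ≈ 0.120786 m.
The two errors are perpendicular, so the maximum displacement is √(0.555² + 0.120786²) ≈ 0.567991 m.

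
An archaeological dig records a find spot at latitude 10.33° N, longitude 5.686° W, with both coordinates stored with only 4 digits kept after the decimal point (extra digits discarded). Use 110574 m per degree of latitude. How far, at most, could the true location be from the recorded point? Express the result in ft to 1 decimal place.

50.9 ft

Truncating at 4 decimal places can drop up to a full unit in the last place, so each coordinate may be off by as much as 0.0001°.
Latitude error → 0.0001 × 110574 = 11.0574 m along the meridian.
Longitude error → 0.0001 × 110574 × cos 10.33° = 0.0001 × 110574 × 0.9838 ≈ 10.8782 m.
The two errors are perpendicular, so the maximum displacement is √(11.0574² + 10.8782²) ≈ 15.5113 m.
In feet: 15.5113 m ÷ 0.3048 ≈ 50.89 ft.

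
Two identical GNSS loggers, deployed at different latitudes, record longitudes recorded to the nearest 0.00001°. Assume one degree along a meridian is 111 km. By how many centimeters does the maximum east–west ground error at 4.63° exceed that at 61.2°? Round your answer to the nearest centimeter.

29 centimeters

Rounding to 5 decimal places leaves the longitude within ±5e-06° of the true value.
At 4.63°: 5e-06° × 111000 × cos 4.63° = 5e-06 × 111000 × 0.9967 ≈ 0.55319 m.
Error at 61.2° = 5e-06° × 111000 × cos 61.2° ≈ 0.555 × 0.4818 = 0.26737 m.
So the lower-latitude error exceeds the higher by 0.55319 − 0.26737 = 0.28582 m.
That is 0.285816 m = 28.582 cm.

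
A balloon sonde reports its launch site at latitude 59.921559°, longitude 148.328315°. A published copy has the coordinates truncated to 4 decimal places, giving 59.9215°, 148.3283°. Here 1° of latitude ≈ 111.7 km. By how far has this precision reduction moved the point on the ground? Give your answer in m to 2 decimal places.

6.64 m

Δlat = 59.921559 − 59.9215 = +0.000059°; Δlon = 148.328315 − 148.3283 = +0.000015°.
N–S: 0.000059° × 111700 m/° = 6.5903 m.
East–west at this latitude: 0.000015° × 111700 × cos 59.9215° ≈ 0.000015 × 55982.5 = 0.839737 m.
Combined displacement = (6.5903² + 0.839737²)^½ ≈ 6.64358 m.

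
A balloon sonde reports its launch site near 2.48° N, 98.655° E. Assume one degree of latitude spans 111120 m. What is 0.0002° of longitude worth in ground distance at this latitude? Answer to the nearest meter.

22 meters

At 2.48° a degree of longitude is 111120 × cos 2.48° ≈ 111016 m, so 0.0002° corresponds to 22.2032 m.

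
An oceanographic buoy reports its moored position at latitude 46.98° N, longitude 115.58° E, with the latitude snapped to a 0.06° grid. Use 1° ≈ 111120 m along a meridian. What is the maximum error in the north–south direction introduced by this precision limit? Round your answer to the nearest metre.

With a 0.06° grid the true value lies within half a step, ±0.06°/2 = ±0.03°, of the stored one.
Along the meridian that is 0.03° × 111120 m/° = 3333.6 m.

3334 metres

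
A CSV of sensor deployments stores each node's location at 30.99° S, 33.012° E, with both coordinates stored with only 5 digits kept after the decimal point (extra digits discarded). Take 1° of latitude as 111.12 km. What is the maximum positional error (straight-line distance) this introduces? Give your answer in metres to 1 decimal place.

Truncating at 5 decimal places can drop up to a full unit in the last place, so each coordinate may be off by as much as 1e-05°.
N–S: 1e-05° × 111120 m/° = 1.1112 m.
Longitude error → 1e-05 × 111120 × cos 30.99° = 1e-05 × 111120 × 0.8573 ≈ 0.952584 m.
Combining orthogonally: (1.1112² + 0.952584²)^½ ≈ 1.46362 m.

1.5 metres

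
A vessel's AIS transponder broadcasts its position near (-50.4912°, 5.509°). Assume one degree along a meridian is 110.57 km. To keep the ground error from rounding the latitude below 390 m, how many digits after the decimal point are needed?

3 decimal places

One degree of latitude covers 110570 m.
N decimal places → at most half a unit in the last place, 0.5 × 10⁻ᴺ° = 110570/2 × 10⁻ᴺ m.
Need 0.5 × 110570 × 10⁻ᴺ ≤ 390 → 10⁻ᴺ ≤ 7.054e-03, so N ≥ 2.15.
N = 2 would give 553 m (too coarse); N = 3 gives 55.3 m ≤ 390 m.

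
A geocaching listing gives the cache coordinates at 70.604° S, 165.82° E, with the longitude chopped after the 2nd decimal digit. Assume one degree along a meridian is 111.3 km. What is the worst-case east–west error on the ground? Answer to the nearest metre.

370 metres

Truncating at 2 decimal places can drop up to a full unit in the last place, so the longitude may be off by as much as 0.01°.
Parallels shrink by cos φ, so at 70.604° a degree of longitude is 111300 × 0.3321 ≈ 36962.2 m.
East–west error: 0.01° × 36962.2 m/° ≈ 369.622 m.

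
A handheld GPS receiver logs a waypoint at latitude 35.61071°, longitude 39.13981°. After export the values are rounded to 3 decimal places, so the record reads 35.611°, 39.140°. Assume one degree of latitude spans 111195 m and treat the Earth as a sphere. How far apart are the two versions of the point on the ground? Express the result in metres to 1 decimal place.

Δlat = 35.61071 − 35.611 = -0.00029°; Δlon = 39.13981 − 39.140 = -0.00019°.
North–south shift: -0.00029 × 111195 = -32.2465 m.
E–W at 35.611°: -0.00019° × 111195 × cos 35.611° = -0.00019 × 111195 × 0.8130 ≈ -17.1761 m.
Hypotenuse of the two orthogonal shifts: √(32.2465² + 17.1761²) = 36.5357 m.

36.5 metres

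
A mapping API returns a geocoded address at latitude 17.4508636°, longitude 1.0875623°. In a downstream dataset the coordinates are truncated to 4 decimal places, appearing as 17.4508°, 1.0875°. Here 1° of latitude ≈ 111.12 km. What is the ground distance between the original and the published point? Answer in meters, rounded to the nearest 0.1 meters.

9.7 meters

Δlat = 17.4508636 − 17.4508 = +0.0000636°; Δlon = 1.0875623 − 1.0875 = +0.0000623°.
N–S: 0.0000636° × 111120 m/° = 7.06723 m.
East–west at this latitude: 0.0000623° × 111120 × cos 17.4508° ≈ 0.0000623 × 106006 = 6.60415 m.
Hypotenuse of the two orthogonal shifts: √(7.06723² + 6.60415²) = 9.67267 m.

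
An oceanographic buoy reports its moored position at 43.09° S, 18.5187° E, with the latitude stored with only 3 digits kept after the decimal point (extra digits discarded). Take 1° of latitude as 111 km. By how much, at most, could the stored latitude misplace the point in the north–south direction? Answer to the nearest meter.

111 meters

Truncating at 3 decimal places can drop up to a full unit in the last place, so the latitude may be off by as much as 0.001°.
Along the meridian that is 0.001° × 111000 m/° = 111 m.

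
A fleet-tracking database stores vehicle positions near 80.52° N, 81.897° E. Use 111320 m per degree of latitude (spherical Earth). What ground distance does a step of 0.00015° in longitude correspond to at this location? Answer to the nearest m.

One degree of longitude here spans 111320 × cos 80.52° = 111320 × 0.1647 ≈ 18334.8 m; 0.00015° of that is 2.75022 m.

3 m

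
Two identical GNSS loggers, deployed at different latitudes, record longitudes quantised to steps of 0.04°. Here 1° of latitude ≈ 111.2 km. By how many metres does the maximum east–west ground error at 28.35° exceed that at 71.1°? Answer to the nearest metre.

With a 0.04° grid the true value lies within half a step, ±0.04°/2 = ±0.02°, of the stored one.
At 28.35°: 0.02° × 111200 × cos 28.35° = 0.02 × 111200 × 0.8801 ≈ 1957.3 m.
At 71.1°: 0.02° × 111200 × cos 71.1° = 0.02 × 111200 × 0.3239 ≈ 720.39 m.
So the lower-latitude error exceeds the higher by 1957.3 − 720.39 = 1236.9 m.

1237 metres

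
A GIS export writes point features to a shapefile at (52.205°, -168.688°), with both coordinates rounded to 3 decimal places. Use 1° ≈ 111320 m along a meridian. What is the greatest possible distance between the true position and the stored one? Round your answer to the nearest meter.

65 meters

Rounding to 3 decimal places leaves each coordinate within ±0.0005° of the true value.
Latitude error → 0.0005 × 111320 = 55.66 m along the meridian.
East–west component at 52.205°: 0.0005° × 111320 × cos 52.205° ≈ 0.0005 × 68221.1 ≈ 34.1106 m.
Combining orthogonally: (55.66² + 34.1106²)^½ ≈ 65.2807 m.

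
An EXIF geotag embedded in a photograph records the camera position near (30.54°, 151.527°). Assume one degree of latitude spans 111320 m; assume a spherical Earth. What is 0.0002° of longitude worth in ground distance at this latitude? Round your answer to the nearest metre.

At 30.54° a degree of longitude is 111320 × cos 30.54° ≈ 95877.1 m, so 0.0002° corresponds to 19.1754 m.

19 metres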